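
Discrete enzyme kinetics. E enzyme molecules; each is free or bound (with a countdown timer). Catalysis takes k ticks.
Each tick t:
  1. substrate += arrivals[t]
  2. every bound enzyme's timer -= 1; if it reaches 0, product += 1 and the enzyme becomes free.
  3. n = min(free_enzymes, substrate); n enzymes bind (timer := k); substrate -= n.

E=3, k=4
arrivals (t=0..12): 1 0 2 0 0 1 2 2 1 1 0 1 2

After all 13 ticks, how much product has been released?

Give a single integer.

Answer: 6

Derivation:
t=0: arr=1 -> substrate=0 bound=1 product=0
t=1: arr=0 -> substrate=0 bound=1 product=0
t=2: arr=2 -> substrate=0 bound=3 product=0
t=3: arr=0 -> substrate=0 bound=3 product=0
t=4: arr=0 -> substrate=0 bound=2 product=1
t=5: arr=1 -> substrate=0 bound=3 product=1
t=6: arr=2 -> substrate=0 bound=3 product=3
t=7: arr=2 -> substrate=2 bound=3 product=3
t=8: arr=1 -> substrate=3 bound=3 product=3
t=9: arr=1 -> substrate=3 bound=3 product=4
t=10: arr=0 -> substrate=1 bound=3 product=6
t=11: arr=1 -> substrate=2 bound=3 product=6
t=12: arr=2 -> substrate=4 bound=3 product=6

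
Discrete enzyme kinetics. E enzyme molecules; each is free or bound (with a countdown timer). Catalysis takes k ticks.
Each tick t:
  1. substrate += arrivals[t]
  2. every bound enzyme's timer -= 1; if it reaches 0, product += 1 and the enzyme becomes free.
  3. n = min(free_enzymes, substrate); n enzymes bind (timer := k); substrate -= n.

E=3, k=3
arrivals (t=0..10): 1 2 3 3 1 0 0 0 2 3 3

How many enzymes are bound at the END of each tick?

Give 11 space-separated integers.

Answer: 1 3 3 3 3 3 3 3 3 3 3

Derivation:
t=0: arr=1 -> substrate=0 bound=1 product=0
t=1: arr=2 -> substrate=0 bound=3 product=0
t=2: arr=3 -> substrate=3 bound=3 product=0
t=3: arr=3 -> substrate=5 bound=3 product=1
t=4: arr=1 -> substrate=4 bound=3 product=3
t=5: arr=0 -> substrate=4 bound=3 product=3
t=6: arr=0 -> substrate=3 bound=3 product=4
t=7: arr=0 -> substrate=1 bound=3 product=6
t=8: arr=2 -> substrate=3 bound=3 product=6
t=9: arr=3 -> substrate=5 bound=3 product=7
t=10: arr=3 -> substrate=6 bound=3 product=9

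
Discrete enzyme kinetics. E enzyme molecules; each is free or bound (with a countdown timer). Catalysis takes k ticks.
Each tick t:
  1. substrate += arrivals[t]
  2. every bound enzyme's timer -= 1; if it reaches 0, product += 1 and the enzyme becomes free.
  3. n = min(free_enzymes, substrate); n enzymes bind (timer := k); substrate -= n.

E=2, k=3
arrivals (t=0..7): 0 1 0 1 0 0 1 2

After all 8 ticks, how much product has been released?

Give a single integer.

Answer: 2

Derivation:
t=0: arr=0 -> substrate=0 bound=0 product=0
t=1: arr=1 -> substrate=0 bound=1 product=0
t=2: arr=0 -> substrate=0 bound=1 product=0
t=3: arr=1 -> substrate=0 bound=2 product=0
t=4: arr=0 -> substrate=0 bound=1 product=1
t=5: arr=0 -> substrate=0 bound=1 product=1
t=6: arr=1 -> substrate=0 bound=1 product=2
t=7: arr=2 -> substrate=1 bound=2 product=2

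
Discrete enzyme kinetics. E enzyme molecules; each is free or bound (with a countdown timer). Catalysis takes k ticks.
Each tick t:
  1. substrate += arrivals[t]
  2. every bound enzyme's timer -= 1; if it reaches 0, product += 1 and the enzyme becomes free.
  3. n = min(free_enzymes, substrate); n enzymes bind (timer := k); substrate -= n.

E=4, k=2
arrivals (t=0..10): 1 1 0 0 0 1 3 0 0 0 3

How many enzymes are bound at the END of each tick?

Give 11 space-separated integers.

t=0: arr=1 -> substrate=0 bound=1 product=0
t=1: arr=1 -> substrate=0 bound=2 product=0
t=2: arr=0 -> substrate=0 bound=1 product=1
t=3: arr=0 -> substrate=0 bound=0 product=2
t=4: arr=0 -> substrate=0 bound=0 product=2
t=5: arr=1 -> substrate=0 bound=1 product=2
t=6: arr=3 -> substrate=0 bound=4 product=2
t=7: arr=0 -> substrate=0 bound=3 product=3
t=8: arr=0 -> substrate=0 bound=0 product=6
t=9: arr=0 -> substrate=0 bound=0 product=6
t=10: arr=3 -> substrate=0 bound=3 product=6

Answer: 1 2 1 0 0 1 4 3 0 0 3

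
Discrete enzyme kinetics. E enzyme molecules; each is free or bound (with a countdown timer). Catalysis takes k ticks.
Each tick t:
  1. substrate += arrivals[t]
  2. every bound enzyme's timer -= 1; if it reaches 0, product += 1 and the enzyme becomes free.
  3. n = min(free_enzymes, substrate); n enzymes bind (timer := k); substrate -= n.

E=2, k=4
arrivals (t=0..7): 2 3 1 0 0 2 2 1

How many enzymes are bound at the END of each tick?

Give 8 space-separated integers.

Answer: 2 2 2 2 2 2 2 2

Derivation:
t=0: arr=2 -> substrate=0 bound=2 product=0
t=1: arr=3 -> substrate=3 bound=2 product=0
t=2: arr=1 -> substrate=4 bound=2 product=0
t=3: arr=0 -> substrate=4 bound=2 product=0
t=4: arr=0 -> substrate=2 bound=2 product=2
t=5: arr=2 -> substrate=4 bound=2 product=2
t=6: arr=2 -> substrate=6 bound=2 product=2
t=7: arr=1 -> substrate=7 bound=2 product=2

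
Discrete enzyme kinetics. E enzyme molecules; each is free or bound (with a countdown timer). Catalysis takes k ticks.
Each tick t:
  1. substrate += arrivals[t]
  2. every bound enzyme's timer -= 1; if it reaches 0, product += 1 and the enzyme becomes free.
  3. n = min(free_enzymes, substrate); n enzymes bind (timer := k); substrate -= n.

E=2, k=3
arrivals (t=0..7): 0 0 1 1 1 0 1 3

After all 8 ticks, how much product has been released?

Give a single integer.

t=0: arr=0 -> substrate=0 bound=0 product=0
t=1: arr=0 -> substrate=0 bound=0 product=0
t=2: arr=1 -> substrate=0 bound=1 product=0
t=3: arr=1 -> substrate=0 bound=2 product=0
t=4: arr=1 -> substrate=1 bound=2 product=0
t=5: arr=0 -> substrate=0 bound=2 product=1
t=6: arr=1 -> substrate=0 bound=2 product=2
t=7: arr=3 -> substrate=3 bound=2 product=2

Answer: 2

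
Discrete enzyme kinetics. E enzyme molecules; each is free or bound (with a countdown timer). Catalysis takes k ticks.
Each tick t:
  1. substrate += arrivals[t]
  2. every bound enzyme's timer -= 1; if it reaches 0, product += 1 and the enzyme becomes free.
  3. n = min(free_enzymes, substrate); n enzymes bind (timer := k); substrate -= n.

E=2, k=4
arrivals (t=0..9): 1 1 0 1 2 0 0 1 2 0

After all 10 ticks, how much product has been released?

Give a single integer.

t=0: arr=1 -> substrate=0 bound=1 product=0
t=1: arr=1 -> substrate=0 bound=2 product=0
t=2: arr=0 -> substrate=0 bound=2 product=0
t=3: arr=1 -> substrate=1 bound=2 product=0
t=4: arr=2 -> substrate=2 bound=2 product=1
t=5: arr=0 -> substrate=1 bound=2 product=2
t=6: arr=0 -> substrate=1 bound=2 product=2
t=7: arr=1 -> substrate=2 bound=2 product=2
t=8: arr=2 -> substrate=3 bound=2 product=3
t=9: arr=0 -> substrate=2 bound=2 product=4

Answer: 4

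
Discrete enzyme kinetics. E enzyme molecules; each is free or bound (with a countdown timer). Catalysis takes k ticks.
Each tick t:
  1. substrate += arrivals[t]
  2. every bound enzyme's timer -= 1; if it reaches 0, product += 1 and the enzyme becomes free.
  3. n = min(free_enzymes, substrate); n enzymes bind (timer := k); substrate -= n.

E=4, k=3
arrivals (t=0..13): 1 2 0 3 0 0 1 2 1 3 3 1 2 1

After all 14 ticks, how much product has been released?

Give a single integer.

Answer: 13

Derivation:
t=0: arr=1 -> substrate=0 bound=1 product=0
t=1: arr=2 -> substrate=0 bound=3 product=0
t=2: arr=0 -> substrate=0 bound=3 product=0
t=3: arr=3 -> substrate=1 bound=4 product=1
t=4: arr=0 -> substrate=0 bound=3 product=3
t=5: arr=0 -> substrate=0 bound=3 product=3
t=6: arr=1 -> substrate=0 bound=2 product=5
t=7: arr=2 -> substrate=0 bound=3 product=6
t=8: arr=1 -> substrate=0 bound=4 product=6
t=9: arr=3 -> substrate=2 bound=4 product=7
t=10: arr=3 -> substrate=3 bound=4 product=9
t=11: arr=1 -> substrate=3 bound=4 product=10
t=12: arr=2 -> substrate=4 bound=4 product=11
t=13: arr=1 -> substrate=3 bound=4 product=13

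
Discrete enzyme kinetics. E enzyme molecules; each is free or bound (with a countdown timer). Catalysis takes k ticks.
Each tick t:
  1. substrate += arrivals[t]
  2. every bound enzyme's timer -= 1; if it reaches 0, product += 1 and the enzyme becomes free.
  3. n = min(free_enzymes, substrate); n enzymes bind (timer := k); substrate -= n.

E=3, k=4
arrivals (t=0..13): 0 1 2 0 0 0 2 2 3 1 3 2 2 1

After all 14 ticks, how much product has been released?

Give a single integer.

Answer: 6

Derivation:
t=0: arr=0 -> substrate=0 bound=0 product=0
t=1: arr=1 -> substrate=0 bound=1 product=0
t=2: arr=2 -> substrate=0 bound=3 product=0
t=3: arr=0 -> substrate=0 bound=3 product=0
t=4: arr=0 -> substrate=0 bound=3 product=0
t=5: arr=0 -> substrate=0 bound=2 product=1
t=6: arr=2 -> substrate=0 bound=2 product=3
t=7: arr=2 -> substrate=1 bound=3 product=3
t=8: arr=3 -> substrate=4 bound=3 product=3
t=9: arr=1 -> substrate=5 bound=3 product=3
t=10: arr=3 -> substrate=6 bound=3 product=5
t=11: arr=2 -> substrate=7 bound=3 product=6
t=12: arr=2 -> substrate=9 bound=3 product=6
t=13: arr=1 -> substrate=10 bound=3 product=6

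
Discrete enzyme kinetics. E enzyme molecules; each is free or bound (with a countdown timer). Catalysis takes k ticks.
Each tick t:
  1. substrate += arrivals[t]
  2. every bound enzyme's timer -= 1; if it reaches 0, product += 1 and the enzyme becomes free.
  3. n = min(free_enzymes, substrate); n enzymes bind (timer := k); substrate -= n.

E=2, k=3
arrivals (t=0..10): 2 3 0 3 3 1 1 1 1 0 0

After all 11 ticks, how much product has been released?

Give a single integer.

t=0: arr=2 -> substrate=0 bound=2 product=0
t=1: arr=3 -> substrate=3 bound=2 product=0
t=2: arr=0 -> substrate=3 bound=2 product=0
t=3: arr=3 -> substrate=4 bound=2 product=2
t=4: arr=3 -> substrate=7 bound=2 product=2
t=5: arr=1 -> substrate=8 bound=2 product=2
t=6: arr=1 -> substrate=7 bound=2 product=4
t=7: arr=1 -> substrate=8 bound=2 product=4
t=8: arr=1 -> substrate=9 bound=2 product=4
t=9: arr=0 -> substrate=7 bound=2 product=6
t=10: arr=0 -> substrate=7 bound=2 product=6

Answer: 6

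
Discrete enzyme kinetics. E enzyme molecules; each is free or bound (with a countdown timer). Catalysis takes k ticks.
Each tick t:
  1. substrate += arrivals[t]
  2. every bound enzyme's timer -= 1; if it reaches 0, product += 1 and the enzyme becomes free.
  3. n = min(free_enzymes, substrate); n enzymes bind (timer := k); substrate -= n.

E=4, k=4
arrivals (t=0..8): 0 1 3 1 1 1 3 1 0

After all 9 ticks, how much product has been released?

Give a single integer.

t=0: arr=0 -> substrate=0 bound=0 product=0
t=1: arr=1 -> substrate=0 bound=1 product=0
t=2: arr=3 -> substrate=0 bound=4 product=0
t=3: arr=1 -> substrate=1 bound=4 product=0
t=4: arr=1 -> substrate=2 bound=4 product=0
t=5: arr=1 -> substrate=2 bound=4 product=1
t=6: arr=3 -> substrate=2 bound=4 product=4
t=7: arr=1 -> substrate=3 bound=4 product=4
t=8: arr=0 -> substrate=3 bound=4 product=4

Answer: 4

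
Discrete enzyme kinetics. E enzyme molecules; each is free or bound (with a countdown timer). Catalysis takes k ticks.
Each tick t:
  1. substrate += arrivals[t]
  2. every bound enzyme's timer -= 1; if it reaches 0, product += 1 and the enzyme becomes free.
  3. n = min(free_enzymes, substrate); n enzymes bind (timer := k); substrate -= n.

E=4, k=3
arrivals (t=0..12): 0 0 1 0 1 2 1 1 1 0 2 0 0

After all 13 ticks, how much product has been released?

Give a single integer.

Answer: 7

Derivation:
t=0: arr=0 -> substrate=0 bound=0 product=0
t=1: arr=0 -> substrate=0 bound=0 product=0
t=2: arr=1 -> substrate=0 bound=1 product=0
t=3: arr=0 -> substrate=0 bound=1 product=0
t=4: arr=1 -> substrate=0 bound=2 product=0
t=5: arr=2 -> substrate=0 bound=3 product=1
t=6: arr=1 -> substrate=0 bound=4 product=1
t=7: arr=1 -> substrate=0 bound=4 product=2
t=8: arr=1 -> substrate=0 bound=3 product=4
t=9: arr=0 -> substrate=0 bound=2 product=5
t=10: arr=2 -> substrate=0 bound=3 product=6
t=11: arr=0 -> substrate=0 bound=2 product=7
t=12: arr=0 -> substrate=0 bound=2 product=7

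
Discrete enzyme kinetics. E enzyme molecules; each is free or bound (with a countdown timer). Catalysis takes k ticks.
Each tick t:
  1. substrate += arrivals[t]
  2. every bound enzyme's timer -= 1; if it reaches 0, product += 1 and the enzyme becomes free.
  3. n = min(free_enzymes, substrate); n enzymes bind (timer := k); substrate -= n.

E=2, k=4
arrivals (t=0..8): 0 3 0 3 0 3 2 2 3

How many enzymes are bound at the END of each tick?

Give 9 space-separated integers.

Answer: 0 2 2 2 2 2 2 2 2

Derivation:
t=0: arr=0 -> substrate=0 bound=0 product=0
t=1: arr=3 -> substrate=1 bound=2 product=0
t=2: arr=0 -> substrate=1 bound=2 product=0
t=3: arr=3 -> substrate=4 bound=2 product=0
t=4: arr=0 -> substrate=4 bound=2 product=0
t=5: arr=3 -> substrate=5 bound=2 product=2
t=6: arr=2 -> substrate=7 bound=2 product=2
t=7: arr=2 -> substrate=9 bound=2 product=2
t=8: arr=3 -> substrate=12 bound=2 product=2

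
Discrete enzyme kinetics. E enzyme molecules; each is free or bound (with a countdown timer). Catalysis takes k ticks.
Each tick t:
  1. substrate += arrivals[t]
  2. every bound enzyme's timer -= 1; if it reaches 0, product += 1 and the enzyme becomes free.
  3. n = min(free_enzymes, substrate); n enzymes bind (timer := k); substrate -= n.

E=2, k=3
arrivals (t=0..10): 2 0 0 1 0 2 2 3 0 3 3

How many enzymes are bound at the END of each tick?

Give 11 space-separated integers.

t=0: arr=2 -> substrate=0 bound=2 product=0
t=1: arr=0 -> substrate=0 bound=2 product=0
t=2: arr=0 -> substrate=0 bound=2 product=0
t=3: arr=1 -> substrate=0 bound=1 product=2
t=4: arr=0 -> substrate=0 bound=1 product=2
t=5: arr=2 -> substrate=1 bound=2 product=2
t=6: arr=2 -> substrate=2 bound=2 product=3
t=7: arr=3 -> substrate=5 bound=2 product=3
t=8: arr=0 -> substrate=4 bound=2 product=4
t=9: arr=3 -> substrate=6 bound=2 product=5
t=10: arr=3 -> substrate=9 bound=2 product=5

Answer: 2 2 2 1 1 2 2 2 2 2 2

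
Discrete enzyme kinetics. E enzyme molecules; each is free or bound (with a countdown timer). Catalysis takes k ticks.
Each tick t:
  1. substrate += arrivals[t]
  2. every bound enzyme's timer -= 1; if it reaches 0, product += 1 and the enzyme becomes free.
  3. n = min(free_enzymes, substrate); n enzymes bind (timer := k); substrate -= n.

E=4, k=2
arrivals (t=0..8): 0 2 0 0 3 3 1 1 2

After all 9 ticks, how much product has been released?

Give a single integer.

Answer: 9

Derivation:
t=0: arr=0 -> substrate=0 bound=0 product=0
t=1: arr=2 -> substrate=0 bound=2 product=0
t=2: arr=0 -> substrate=0 bound=2 product=0
t=3: arr=0 -> substrate=0 bound=0 product=2
t=4: arr=3 -> substrate=0 bound=3 product=2
t=5: arr=3 -> substrate=2 bound=4 product=2
t=6: arr=1 -> substrate=0 bound=4 product=5
t=7: arr=1 -> substrate=0 bound=4 product=6
t=8: arr=2 -> substrate=0 bound=3 product=9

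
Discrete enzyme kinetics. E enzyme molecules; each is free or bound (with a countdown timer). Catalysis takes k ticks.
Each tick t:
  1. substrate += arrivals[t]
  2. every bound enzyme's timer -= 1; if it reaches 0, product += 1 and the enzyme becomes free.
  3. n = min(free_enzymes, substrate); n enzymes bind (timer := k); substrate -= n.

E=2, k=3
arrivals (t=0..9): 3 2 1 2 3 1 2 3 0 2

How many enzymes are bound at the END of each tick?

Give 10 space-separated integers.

t=0: arr=3 -> substrate=1 bound=2 product=0
t=1: arr=2 -> substrate=3 bound=2 product=0
t=2: arr=1 -> substrate=4 bound=2 product=0
t=3: arr=2 -> substrate=4 bound=2 product=2
t=4: arr=3 -> substrate=7 bound=2 product=2
t=5: arr=1 -> substrate=8 bound=2 product=2
t=6: arr=2 -> substrate=8 bound=2 product=4
t=7: arr=3 -> substrate=11 bound=2 product=4
t=8: arr=0 -> substrate=11 bound=2 product=4
t=9: arr=2 -> substrate=11 bound=2 product=6

Answer: 2 2 2 2 2 2 2 2 2 2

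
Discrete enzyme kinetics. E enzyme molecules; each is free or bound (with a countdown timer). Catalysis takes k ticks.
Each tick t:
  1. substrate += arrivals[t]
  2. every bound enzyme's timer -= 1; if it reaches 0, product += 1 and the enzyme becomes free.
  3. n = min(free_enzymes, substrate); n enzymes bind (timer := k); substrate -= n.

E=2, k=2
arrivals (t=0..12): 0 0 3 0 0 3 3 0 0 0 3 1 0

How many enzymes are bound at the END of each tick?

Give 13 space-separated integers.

t=0: arr=0 -> substrate=0 bound=0 product=0
t=1: arr=0 -> substrate=0 bound=0 product=0
t=2: arr=3 -> substrate=1 bound=2 product=0
t=3: arr=0 -> substrate=1 bound=2 product=0
t=4: arr=0 -> substrate=0 bound=1 product=2
t=5: arr=3 -> substrate=2 bound=2 product=2
t=6: arr=3 -> substrate=4 bound=2 product=3
t=7: arr=0 -> substrate=3 bound=2 product=4
t=8: arr=0 -> substrate=2 bound=2 product=5
t=9: arr=0 -> substrate=1 bound=2 product=6
t=10: arr=3 -> substrate=3 bound=2 product=7
t=11: arr=1 -> substrate=3 bound=2 product=8
t=12: arr=0 -> substrate=2 bound=2 product=9

Answer: 0 0 2 2 1 2 2 2 2 2 2 2 2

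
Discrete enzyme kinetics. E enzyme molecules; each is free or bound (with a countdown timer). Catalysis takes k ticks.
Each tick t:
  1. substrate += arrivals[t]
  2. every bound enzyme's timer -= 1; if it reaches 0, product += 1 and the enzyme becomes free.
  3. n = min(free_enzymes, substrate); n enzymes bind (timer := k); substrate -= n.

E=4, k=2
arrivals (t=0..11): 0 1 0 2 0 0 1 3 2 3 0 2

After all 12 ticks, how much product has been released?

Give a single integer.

t=0: arr=0 -> substrate=0 bound=0 product=0
t=1: arr=1 -> substrate=0 bound=1 product=0
t=2: arr=0 -> substrate=0 bound=1 product=0
t=3: arr=2 -> substrate=0 bound=2 product=1
t=4: arr=0 -> substrate=0 bound=2 product=1
t=5: arr=0 -> substrate=0 bound=0 product=3
t=6: arr=1 -> substrate=0 bound=1 product=3
t=7: arr=3 -> substrate=0 bound=4 product=3
t=8: arr=2 -> substrate=1 bound=4 product=4
t=9: arr=3 -> substrate=1 bound=4 product=7
t=10: arr=0 -> substrate=0 bound=4 product=8
t=11: arr=2 -> substrate=0 bound=3 product=11

Answer: 11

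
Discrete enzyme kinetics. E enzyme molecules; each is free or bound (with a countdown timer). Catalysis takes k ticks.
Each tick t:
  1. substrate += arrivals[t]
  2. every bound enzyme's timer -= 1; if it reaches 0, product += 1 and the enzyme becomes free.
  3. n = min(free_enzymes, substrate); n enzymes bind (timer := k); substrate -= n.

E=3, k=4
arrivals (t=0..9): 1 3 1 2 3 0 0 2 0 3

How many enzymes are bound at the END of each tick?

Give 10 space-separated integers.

t=0: arr=1 -> substrate=0 bound=1 product=0
t=1: arr=3 -> substrate=1 bound=3 product=0
t=2: arr=1 -> substrate=2 bound=3 product=0
t=3: arr=2 -> substrate=4 bound=3 product=0
t=4: arr=3 -> substrate=6 bound=3 product=1
t=5: arr=0 -> substrate=4 bound=3 product=3
t=6: arr=0 -> substrate=4 bound=3 product=3
t=7: arr=2 -> substrate=6 bound=3 product=3
t=8: arr=0 -> substrate=5 bound=3 product=4
t=9: arr=3 -> substrate=6 bound=3 product=6

Answer: 1 3 3 3 3 3 3 3 3 3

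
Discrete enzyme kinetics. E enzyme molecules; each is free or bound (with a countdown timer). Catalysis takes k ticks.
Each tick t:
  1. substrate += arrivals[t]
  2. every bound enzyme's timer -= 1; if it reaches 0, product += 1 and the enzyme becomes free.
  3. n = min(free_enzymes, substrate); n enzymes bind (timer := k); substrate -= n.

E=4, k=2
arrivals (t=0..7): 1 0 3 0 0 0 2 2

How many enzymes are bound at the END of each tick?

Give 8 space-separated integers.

Answer: 1 1 3 3 0 0 2 4

Derivation:
t=0: arr=1 -> substrate=0 bound=1 product=0
t=1: arr=0 -> substrate=0 bound=1 product=0
t=2: arr=3 -> substrate=0 bound=3 product=1
t=3: arr=0 -> substrate=0 bound=3 product=1
t=4: arr=0 -> substrate=0 bound=0 product=4
t=5: arr=0 -> substrate=0 bound=0 product=4
t=6: arr=2 -> substrate=0 bound=2 product=4
t=7: arr=2 -> substrate=0 bound=4 product=4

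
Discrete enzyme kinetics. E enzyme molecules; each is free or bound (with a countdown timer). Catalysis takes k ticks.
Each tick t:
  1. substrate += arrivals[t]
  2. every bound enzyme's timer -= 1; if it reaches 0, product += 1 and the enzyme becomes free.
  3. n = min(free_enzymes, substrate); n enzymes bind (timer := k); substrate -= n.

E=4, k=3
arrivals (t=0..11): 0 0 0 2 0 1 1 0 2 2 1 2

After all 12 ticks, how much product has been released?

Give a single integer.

Answer: 6

Derivation:
t=0: arr=0 -> substrate=0 bound=0 product=0
t=1: arr=0 -> substrate=0 bound=0 product=0
t=2: arr=0 -> substrate=0 bound=0 product=0
t=3: arr=2 -> substrate=0 bound=2 product=0
t=4: arr=0 -> substrate=0 bound=2 product=0
t=5: arr=1 -> substrate=0 bound=3 product=0
t=6: arr=1 -> substrate=0 bound=2 product=2
t=7: arr=0 -> substrate=0 bound=2 product=2
t=8: arr=2 -> substrate=0 bound=3 product=3
t=9: arr=2 -> substrate=0 bound=4 product=4
t=10: arr=1 -> substrate=1 bound=4 product=4
t=11: arr=2 -> substrate=1 bound=4 product=6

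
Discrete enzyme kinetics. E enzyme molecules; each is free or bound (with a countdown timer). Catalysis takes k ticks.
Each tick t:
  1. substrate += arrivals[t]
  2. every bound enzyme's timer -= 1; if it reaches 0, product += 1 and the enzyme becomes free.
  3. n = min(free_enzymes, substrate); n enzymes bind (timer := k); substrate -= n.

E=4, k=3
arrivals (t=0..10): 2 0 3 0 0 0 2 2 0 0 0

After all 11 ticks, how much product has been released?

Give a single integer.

t=0: arr=2 -> substrate=0 bound=2 product=0
t=1: arr=0 -> substrate=0 bound=2 product=0
t=2: arr=3 -> substrate=1 bound=4 product=0
t=3: arr=0 -> substrate=0 bound=3 product=2
t=4: arr=0 -> substrate=0 bound=3 product=2
t=5: arr=0 -> substrate=0 bound=1 product=4
t=6: arr=2 -> substrate=0 bound=2 product=5
t=7: arr=2 -> substrate=0 bound=4 product=5
t=8: arr=0 -> substrate=0 bound=4 product=5
t=9: arr=0 -> substrate=0 bound=2 product=7
t=10: arr=0 -> substrate=0 bound=0 product=9

Answer: 9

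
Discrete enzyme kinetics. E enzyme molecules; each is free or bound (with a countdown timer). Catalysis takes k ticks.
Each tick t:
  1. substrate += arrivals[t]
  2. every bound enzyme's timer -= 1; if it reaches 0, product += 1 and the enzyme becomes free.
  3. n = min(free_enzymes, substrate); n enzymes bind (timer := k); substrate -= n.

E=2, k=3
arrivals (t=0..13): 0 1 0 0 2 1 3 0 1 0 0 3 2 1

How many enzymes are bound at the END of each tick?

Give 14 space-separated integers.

t=0: arr=0 -> substrate=0 bound=0 product=0
t=1: arr=1 -> substrate=0 bound=1 product=0
t=2: arr=0 -> substrate=0 bound=1 product=0
t=3: arr=0 -> substrate=0 bound=1 product=0
t=4: arr=2 -> substrate=0 bound=2 product=1
t=5: arr=1 -> substrate=1 bound=2 product=1
t=6: arr=3 -> substrate=4 bound=2 product=1
t=7: arr=0 -> substrate=2 bound=2 product=3
t=8: arr=1 -> substrate=3 bound=2 product=3
t=9: arr=0 -> substrate=3 bound=2 product=3
t=10: arr=0 -> substrate=1 bound=2 product=5
t=11: arr=3 -> substrate=4 bound=2 product=5
t=12: arr=2 -> substrate=6 bound=2 product=5
t=13: arr=1 -> substrate=5 bound=2 product=7

Answer: 0 1 1 1 2 2 2 2 2 2 2 2 2 2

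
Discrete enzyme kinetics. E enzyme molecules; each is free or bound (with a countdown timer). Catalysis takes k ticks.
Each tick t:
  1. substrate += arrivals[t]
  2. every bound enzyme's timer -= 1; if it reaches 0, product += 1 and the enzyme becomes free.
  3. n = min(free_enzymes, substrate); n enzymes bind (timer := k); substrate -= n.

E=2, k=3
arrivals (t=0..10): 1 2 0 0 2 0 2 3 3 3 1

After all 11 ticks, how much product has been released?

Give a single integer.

t=0: arr=1 -> substrate=0 bound=1 product=0
t=1: arr=2 -> substrate=1 bound=2 product=0
t=2: arr=0 -> substrate=1 bound=2 product=0
t=3: arr=0 -> substrate=0 bound=2 product=1
t=4: arr=2 -> substrate=1 bound=2 product=2
t=5: arr=0 -> substrate=1 bound=2 product=2
t=6: arr=2 -> substrate=2 bound=2 product=3
t=7: arr=3 -> substrate=4 bound=2 product=4
t=8: arr=3 -> substrate=7 bound=2 product=4
t=9: arr=3 -> substrate=9 bound=2 product=5
t=10: arr=1 -> substrate=9 bound=2 product=6

Answer: 6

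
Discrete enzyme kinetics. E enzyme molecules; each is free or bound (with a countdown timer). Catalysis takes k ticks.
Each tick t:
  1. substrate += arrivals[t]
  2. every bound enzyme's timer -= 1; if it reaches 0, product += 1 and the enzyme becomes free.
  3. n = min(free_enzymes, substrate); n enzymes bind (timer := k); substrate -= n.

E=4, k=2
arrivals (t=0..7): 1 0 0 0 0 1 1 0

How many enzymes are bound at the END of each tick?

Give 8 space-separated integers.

t=0: arr=1 -> substrate=0 bound=1 product=0
t=1: arr=0 -> substrate=0 bound=1 product=0
t=2: arr=0 -> substrate=0 bound=0 product=1
t=3: arr=0 -> substrate=0 bound=0 product=1
t=4: arr=0 -> substrate=0 bound=0 product=1
t=5: arr=1 -> substrate=0 bound=1 product=1
t=6: arr=1 -> substrate=0 bound=2 product=1
t=7: arr=0 -> substrate=0 bound=1 product=2

Answer: 1 1 0 0 0 1 2 1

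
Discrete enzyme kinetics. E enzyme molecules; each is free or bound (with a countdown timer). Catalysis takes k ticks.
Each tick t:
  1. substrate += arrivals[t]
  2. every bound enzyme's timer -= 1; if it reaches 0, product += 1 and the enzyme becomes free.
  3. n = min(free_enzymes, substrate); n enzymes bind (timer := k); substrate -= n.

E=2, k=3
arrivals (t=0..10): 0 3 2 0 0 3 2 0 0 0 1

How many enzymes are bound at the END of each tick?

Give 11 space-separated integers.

Answer: 0 2 2 2 2 2 2 2 2 2 2

Derivation:
t=0: arr=0 -> substrate=0 bound=0 product=0
t=1: arr=3 -> substrate=1 bound=2 product=0
t=2: arr=2 -> substrate=3 bound=2 product=0
t=3: arr=0 -> substrate=3 bound=2 product=0
t=4: arr=0 -> substrate=1 bound=2 product=2
t=5: arr=3 -> substrate=4 bound=2 product=2
t=6: arr=2 -> substrate=6 bound=2 product=2
t=7: arr=0 -> substrate=4 bound=2 product=4
t=8: arr=0 -> substrate=4 bound=2 product=4
t=9: arr=0 -> substrate=4 bound=2 product=4
t=10: arr=1 -> substrate=3 bound=2 product=6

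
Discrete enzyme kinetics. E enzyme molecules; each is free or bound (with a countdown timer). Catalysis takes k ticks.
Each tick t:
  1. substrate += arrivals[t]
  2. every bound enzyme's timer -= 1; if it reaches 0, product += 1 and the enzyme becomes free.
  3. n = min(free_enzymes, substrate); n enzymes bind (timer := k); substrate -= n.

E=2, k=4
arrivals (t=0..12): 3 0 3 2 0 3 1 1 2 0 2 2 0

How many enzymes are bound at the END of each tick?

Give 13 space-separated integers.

Answer: 2 2 2 2 2 2 2 2 2 2 2 2 2

Derivation:
t=0: arr=3 -> substrate=1 bound=2 product=0
t=1: arr=0 -> substrate=1 bound=2 product=0
t=2: arr=3 -> substrate=4 bound=2 product=0
t=3: arr=2 -> substrate=6 bound=2 product=0
t=4: arr=0 -> substrate=4 bound=2 product=2
t=5: arr=3 -> substrate=7 bound=2 product=2
t=6: arr=1 -> substrate=8 bound=2 product=2
t=7: arr=1 -> substrate=9 bound=2 product=2
t=8: arr=2 -> substrate=9 bound=2 product=4
t=9: arr=0 -> substrate=9 bound=2 product=4
t=10: arr=2 -> substrate=11 bound=2 product=4
t=11: arr=2 -> substrate=13 bound=2 product=4
t=12: arr=0 -> substrate=11 bound=2 product=6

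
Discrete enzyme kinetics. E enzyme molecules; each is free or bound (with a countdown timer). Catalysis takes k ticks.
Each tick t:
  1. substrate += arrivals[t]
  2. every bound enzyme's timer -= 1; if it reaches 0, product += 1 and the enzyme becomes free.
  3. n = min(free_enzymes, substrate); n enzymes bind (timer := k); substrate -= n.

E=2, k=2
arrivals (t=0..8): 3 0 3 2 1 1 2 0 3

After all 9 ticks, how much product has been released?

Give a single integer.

Answer: 8

Derivation:
t=0: arr=3 -> substrate=1 bound=2 product=0
t=1: arr=0 -> substrate=1 bound=2 product=0
t=2: arr=3 -> substrate=2 bound=2 product=2
t=3: arr=2 -> substrate=4 bound=2 product=2
t=4: arr=1 -> substrate=3 bound=2 product=4
t=5: arr=1 -> substrate=4 bound=2 product=4
t=6: arr=2 -> substrate=4 bound=2 product=6
t=7: arr=0 -> substrate=4 bound=2 product=6
t=8: arr=3 -> substrate=5 bound=2 product=8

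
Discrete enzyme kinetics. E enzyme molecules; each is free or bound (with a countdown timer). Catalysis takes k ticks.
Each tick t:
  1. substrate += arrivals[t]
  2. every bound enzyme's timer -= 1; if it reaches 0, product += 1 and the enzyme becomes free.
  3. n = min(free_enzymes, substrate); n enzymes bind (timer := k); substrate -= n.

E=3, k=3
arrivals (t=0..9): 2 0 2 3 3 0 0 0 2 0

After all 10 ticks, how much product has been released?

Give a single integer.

t=0: arr=2 -> substrate=0 bound=2 product=0
t=1: arr=0 -> substrate=0 bound=2 product=0
t=2: arr=2 -> substrate=1 bound=3 product=0
t=3: arr=3 -> substrate=2 bound=3 product=2
t=4: arr=3 -> substrate=5 bound=3 product=2
t=5: arr=0 -> substrate=4 bound=3 product=3
t=6: arr=0 -> substrate=2 bound=3 product=5
t=7: arr=0 -> substrate=2 bound=3 product=5
t=8: arr=2 -> substrate=3 bound=3 product=6
t=9: arr=0 -> substrate=1 bound=3 product=8

Answer: 8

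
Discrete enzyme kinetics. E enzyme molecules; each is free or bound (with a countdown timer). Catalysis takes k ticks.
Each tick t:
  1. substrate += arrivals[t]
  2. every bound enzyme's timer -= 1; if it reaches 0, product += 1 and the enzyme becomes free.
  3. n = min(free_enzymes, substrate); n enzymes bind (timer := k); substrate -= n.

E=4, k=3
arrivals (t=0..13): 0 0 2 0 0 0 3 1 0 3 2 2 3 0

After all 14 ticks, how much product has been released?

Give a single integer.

Answer: 10

Derivation:
t=0: arr=0 -> substrate=0 bound=0 product=0
t=1: arr=0 -> substrate=0 bound=0 product=0
t=2: arr=2 -> substrate=0 bound=2 product=0
t=3: arr=0 -> substrate=0 bound=2 product=0
t=4: arr=0 -> substrate=0 bound=2 product=0
t=5: arr=0 -> substrate=0 bound=0 product=2
t=6: arr=3 -> substrate=0 bound=3 product=2
t=7: arr=1 -> substrate=0 bound=4 product=2
t=8: arr=0 -> substrate=0 bound=4 product=2
t=9: arr=3 -> substrate=0 bound=4 product=5
t=10: arr=2 -> substrate=1 bound=4 product=6
t=11: arr=2 -> substrate=3 bound=4 product=6
t=12: arr=3 -> substrate=3 bound=4 product=9
t=13: arr=0 -> substrate=2 bound=4 product=10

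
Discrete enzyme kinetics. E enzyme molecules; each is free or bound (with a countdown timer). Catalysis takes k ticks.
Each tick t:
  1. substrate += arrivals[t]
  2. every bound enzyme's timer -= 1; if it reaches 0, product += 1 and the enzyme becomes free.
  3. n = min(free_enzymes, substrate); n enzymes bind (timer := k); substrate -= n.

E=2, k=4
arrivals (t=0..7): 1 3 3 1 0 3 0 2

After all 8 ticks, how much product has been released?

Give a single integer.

t=0: arr=1 -> substrate=0 bound=1 product=0
t=1: arr=3 -> substrate=2 bound=2 product=0
t=2: arr=3 -> substrate=5 bound=2 product=0
t=3: arr=1 -> substrate=6 bound=2 product=0
t=4: arr=0 -> substrate=5 bound=2 product=1
t=5: arr=3 -> substrate=7 bound=2 product=2
t=6: arr=0 -> substrate=7 bound=2 product=2
t=7: arr=2 -> substrate=9 bound=2 product=2

Answer: 2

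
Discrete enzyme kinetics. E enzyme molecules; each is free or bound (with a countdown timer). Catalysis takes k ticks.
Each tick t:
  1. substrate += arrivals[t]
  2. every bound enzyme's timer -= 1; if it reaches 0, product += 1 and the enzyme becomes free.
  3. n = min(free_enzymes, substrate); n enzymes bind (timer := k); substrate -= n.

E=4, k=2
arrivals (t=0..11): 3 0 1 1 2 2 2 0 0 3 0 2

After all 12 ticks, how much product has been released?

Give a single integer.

t=0: arr=3 -> substrate=0 bound=3 product=0
t=1: arr=0 -> substrate=0 bound=3 product=0
t=2: arr=1 -> substrate=0 bound=1 product=3
t=3: arr=1 -> substrate=0 bound=2 product=3
t=4: arr=2 -> substrate=0 bound=3 product=4
t=5: arr=2 -> substrate=0 bound=4 product=5
t=6: arr=2 -> substrate=0 bound=4 product=7
t=7: arr=0 -> substrate=0 bound=2 product=9
t=8: arr=0 -> substrate=0 bound=0 product=11
t=9: arr=3 -> substrate=0 bound=3 product=11
t=10: arr=0 -> substrate=0 bound=3 product=11
t=11: arr=2 -> substrate=0 bound=2 product=14

Answer: 14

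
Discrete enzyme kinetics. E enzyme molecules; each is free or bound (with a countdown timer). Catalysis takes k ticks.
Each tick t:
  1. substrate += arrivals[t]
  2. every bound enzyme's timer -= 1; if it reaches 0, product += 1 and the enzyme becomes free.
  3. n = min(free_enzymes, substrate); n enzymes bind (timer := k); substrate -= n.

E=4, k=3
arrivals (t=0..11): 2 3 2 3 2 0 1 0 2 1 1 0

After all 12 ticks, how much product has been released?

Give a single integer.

t=0: arr=2 -> substrate=0 bound=2 product=0
t=1: arr=3 -> substrate=1 bound=4 product=0
t=2: arr=2 -> substrate=3 bound=4 product=0
t=3: arr=3 -> substrate=4 bound=4 product=2
t=4: arr=2 -> substrate=4 bound=4 product=4
t=5: arr=0 -> substrate=4 bound=4 product=4
t=6: arr=1 -> substrate=3 bound=4 product=6
t=7: arr=0 -> substrate=1 bound=4 product=8
t=8: arr=2 -> substrate=3 bound=4 product=8
t=9: arr=1 -> substrate=2 bound=4 product=10
t=10: arr=1 -> substrate=1 bound=4 product=12
t=11: arr=0 -> substrate=1 bound=4 product=12

Answer: 12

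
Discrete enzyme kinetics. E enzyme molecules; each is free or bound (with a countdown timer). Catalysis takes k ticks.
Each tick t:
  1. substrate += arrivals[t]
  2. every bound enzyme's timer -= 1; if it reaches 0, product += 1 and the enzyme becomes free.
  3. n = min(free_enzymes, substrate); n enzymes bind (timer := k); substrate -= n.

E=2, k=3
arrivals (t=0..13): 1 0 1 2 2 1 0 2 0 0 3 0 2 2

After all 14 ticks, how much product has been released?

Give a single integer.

Answer: 7

Derivation:
t=0: arr=1 -> substrate=0 bound=1 product=0
t=1: arr=0 -> substrate=0 bound=1 product=0
t=2: arr=1 -> substrate=0 bound=2 product=0
t=3: arr=2 -> substrate=1 bound=2 product=1
t=4: arr=2 -> substrate=3 bound=2 product=1
t=5: arr=1 -> substrate=3 bound=2 product=2
t=6: arr=0 -> substrate=2 bound=2 product=3
t=7: arr=2 -> substrate=4 bound=2 product=3
t=8: arr=0 -> substrate=3 bound=2 product=4
t=9: arr=0 -> substrate=2 bound=2 product=5
t=10: arr=3 -> substrate=5 bound=2 product=5
t=11: arr=0 -> substrate=4 bound=2 product=6
t=12: arr=2 -> substrate=5 bound=2 product=7
t=13: arr=2 -> substrate=7 bound=2 product=7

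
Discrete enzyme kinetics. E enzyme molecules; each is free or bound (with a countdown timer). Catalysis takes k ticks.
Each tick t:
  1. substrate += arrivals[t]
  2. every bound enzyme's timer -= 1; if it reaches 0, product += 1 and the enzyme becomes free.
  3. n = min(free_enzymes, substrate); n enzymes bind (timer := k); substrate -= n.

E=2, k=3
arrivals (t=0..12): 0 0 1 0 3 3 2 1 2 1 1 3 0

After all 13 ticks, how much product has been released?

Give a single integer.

t=0: arr=0 -> substrate=0 bound=0 product=0
t=1: arr=0 -> substrate=0 bound=0 product=0
t=2: arr=1 -> substrate=0 bound=1 product=0
t=3: arr=0 -> substrate=0 bound=1 product=0
t=4: arr=3 -> substrate=2 bound=2 product=0
t=5: arr=3 -> substrate=4 bound=2 product=1
t=6: arr=2 -> substrate=6 bound=2 product=1
t=7: arr=1 -> substrate=6 bound=2 product=2
t=8: arr=2 -> substrate=7 bound=2 product=3
t=9: arr=1 -> substrate=8 bound=2 product=3
t=10: arr=1 -> substrate=8 bound=2 product=4
t=11: arr=3 -> substrate=10 bound=2 product=5
t=12: arr=0 -> substrate=10 bound=2 product=5

Answer: 5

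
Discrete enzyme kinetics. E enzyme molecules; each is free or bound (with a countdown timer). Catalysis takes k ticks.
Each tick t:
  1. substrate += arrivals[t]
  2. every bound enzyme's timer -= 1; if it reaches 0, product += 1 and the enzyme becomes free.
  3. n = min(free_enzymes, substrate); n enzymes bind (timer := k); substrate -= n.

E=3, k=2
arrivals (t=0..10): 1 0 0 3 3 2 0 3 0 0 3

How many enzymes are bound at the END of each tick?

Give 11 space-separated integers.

Answer: 1 1 0 3 3 3 3 3 3 2 3

Derivation:
t=0: arr=1 -> substrate=0 bound=1 product=0
t=1: arr=0 -> substrate=0 bound=1 product=0
t=2: arr=0 -> substrate=0 bound=0 product=1
t=3: arr=3 -> substrate=0 bound=3 product=1
t=4: arr=3 -> substrate=3 bound=3 product=1
t=5: arr=2 -> substrate=2 bound=3 product=4
t=6: arr=0 -> substrate=2 bound=3 product=4
t=7: arr=3 -> substrate=2 bound=3 product=7
t=8: arr=0 -> substrate=2 bound=3 product=7
t=9: arr=0 -> substrate=0 bound=2 product=10
t=10: arr=3 -> substrate=2 bound=3 product=10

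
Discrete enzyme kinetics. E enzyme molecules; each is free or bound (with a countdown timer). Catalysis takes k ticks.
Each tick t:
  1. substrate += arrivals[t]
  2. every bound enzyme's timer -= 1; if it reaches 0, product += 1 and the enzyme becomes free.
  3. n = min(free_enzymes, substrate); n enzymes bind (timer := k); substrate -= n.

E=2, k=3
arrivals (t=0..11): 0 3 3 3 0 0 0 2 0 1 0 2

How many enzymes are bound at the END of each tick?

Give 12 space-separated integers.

Answer: 0 2 2 2 2 2 2 2 2 2 2 2

Derivation:
t=0: arr=0 -> substrate=0 bound=0 product=0
t=1: arr=3 -> substrate=1 bound=2 product=0
t=2: arr=3 -> substrate=4 bound=2 product=0
t=3: arr=3 -> substrate=7 bound=2 product=0
t=4: arr=0 -> substrate=5 bound=2 product=2
t=5: arr=0 -> substrate=5 bound=2 product=2
t=6: arr=0 -> substrate=5 bound=2 product=2
t=7: arr=2 -> substrate=5 bound=2 product=4
t=8: arr=0 -> substrate=5 bound=2 product=4
t=9: arr=1 -> substrate=6 bound=2 product=4
t=10: arr=0 -> substrate=4 bound=2 product=6
t=11: arr=2 -> substrate=6 bound=2 product=6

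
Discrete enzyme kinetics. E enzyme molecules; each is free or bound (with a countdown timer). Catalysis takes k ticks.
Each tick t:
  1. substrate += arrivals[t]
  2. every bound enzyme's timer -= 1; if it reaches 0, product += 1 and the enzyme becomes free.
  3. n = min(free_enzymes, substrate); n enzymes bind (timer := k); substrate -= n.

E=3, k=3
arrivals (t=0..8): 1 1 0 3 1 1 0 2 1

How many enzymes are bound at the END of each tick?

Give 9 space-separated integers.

t=0: arr=1 -> substrate=0 bound=1 product=0
t=1: arr=1 -> substrate=0 bound=2 product=0
t=2: arr=0 -> substrate=0 bound=2 product=0
t=3: arr=3 -> substrate=1 bound=3 product=1
t=4: arr=1 -> substrate=1 bound=3 product=2
t=5: arr=1 -> substrate=2 bound=3 product=2
t=6: arr=0 -> substrate=0 bound=3 product=4
t=7: arr=2 -> substrate=1 bound=3 product=5
t=8: arr=1 -> substrate=2 bound=3 product=5

Answer: 1 2 2 3 3 3 3 3 3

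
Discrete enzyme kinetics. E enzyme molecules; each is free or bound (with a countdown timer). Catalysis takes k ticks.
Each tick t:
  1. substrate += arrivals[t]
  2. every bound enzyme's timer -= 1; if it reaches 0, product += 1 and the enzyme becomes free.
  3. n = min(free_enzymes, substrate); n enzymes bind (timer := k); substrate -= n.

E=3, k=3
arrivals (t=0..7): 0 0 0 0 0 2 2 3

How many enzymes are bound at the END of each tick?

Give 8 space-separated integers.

Answer: 0 0 0 0 0 2 3 3

Derivation:
t=0: arr=0 -> substrate=0 bound=0 product=0
t=1: arr=0 -> substrate=0 bound=0 product=0
t=2: arr=0 -> substrate=0 bound=0 product=0
t=3: arr=0 -> substrate=0 bound=0 product=0
t=4: arr=0 -> substrate=0 bound=0 product=0
t=5: arr=2 -> substrate=0 bound=2 product=0
t=6: arr=2 -> substrate=1 bound=3 product=0
t=7: arr=3 -> substrate=4 bound=3 product=0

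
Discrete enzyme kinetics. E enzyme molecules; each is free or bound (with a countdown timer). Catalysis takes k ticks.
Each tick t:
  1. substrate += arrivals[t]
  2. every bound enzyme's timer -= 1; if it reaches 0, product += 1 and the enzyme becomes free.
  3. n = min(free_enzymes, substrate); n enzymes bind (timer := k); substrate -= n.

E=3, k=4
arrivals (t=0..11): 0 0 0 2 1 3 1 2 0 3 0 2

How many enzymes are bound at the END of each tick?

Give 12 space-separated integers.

t=0: arr=0 -> substrate=0 bound=0 product=0
t=1: arr=0 -> substrate=0 bound=0 product=0
t=2: arr=0 -> substrate=0 bound=0 product=0
t=3: arr=2 -> substrate=0 bound=2 product=0
t=4: arr=1 -> substrate=0 bound=3 product=0
t=5: arr=3 -> substrate=3 bound=3 product=0
t=6: arr=1 -> substrate=4 bound=3 product=0
t=7: arr=2 -> substrate=4 bound=3 product=2
t=8: arr=0 -> substrate=3 bound=3 product=3
t=9: arr=3 -> substrate=6 bound=3 product=3
t=10: arr=0 -> substrate=6 bound=3 product=3
t=11: arr=2 -> substrate=6 bound=3 product=5

Answer: 0 0 0 2 3 3 3 3 3 3 3 3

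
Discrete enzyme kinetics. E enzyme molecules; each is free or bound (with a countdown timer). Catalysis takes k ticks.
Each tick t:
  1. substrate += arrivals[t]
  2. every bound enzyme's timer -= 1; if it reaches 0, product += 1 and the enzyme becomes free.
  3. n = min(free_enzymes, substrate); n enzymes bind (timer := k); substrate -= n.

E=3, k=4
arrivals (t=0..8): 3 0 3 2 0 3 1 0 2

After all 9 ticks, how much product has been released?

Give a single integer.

Answer: 6

Derivation:
t=0: arr=3 -> substrate=0 bound=3 product=0
t=1: arr=0 -> substrate=0 bound=3 product=0
t=2: arr=3 -> substrate=3 bound=3 product=0
t=3: arr=2 -> substrate=5 bound=3 product=0
t=4: arr=0 -> substrate=2 bound=3 product=3
t=5: arr=3 -> substrate=5 bound=3 product=3
t=6: arr=1 -> substrate=6 bound=3 product=3
t=7: arr=0 -> substrate=6 bound=3 product=3
t=8: arr=2 -> substrate=5 bound=3 product=6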